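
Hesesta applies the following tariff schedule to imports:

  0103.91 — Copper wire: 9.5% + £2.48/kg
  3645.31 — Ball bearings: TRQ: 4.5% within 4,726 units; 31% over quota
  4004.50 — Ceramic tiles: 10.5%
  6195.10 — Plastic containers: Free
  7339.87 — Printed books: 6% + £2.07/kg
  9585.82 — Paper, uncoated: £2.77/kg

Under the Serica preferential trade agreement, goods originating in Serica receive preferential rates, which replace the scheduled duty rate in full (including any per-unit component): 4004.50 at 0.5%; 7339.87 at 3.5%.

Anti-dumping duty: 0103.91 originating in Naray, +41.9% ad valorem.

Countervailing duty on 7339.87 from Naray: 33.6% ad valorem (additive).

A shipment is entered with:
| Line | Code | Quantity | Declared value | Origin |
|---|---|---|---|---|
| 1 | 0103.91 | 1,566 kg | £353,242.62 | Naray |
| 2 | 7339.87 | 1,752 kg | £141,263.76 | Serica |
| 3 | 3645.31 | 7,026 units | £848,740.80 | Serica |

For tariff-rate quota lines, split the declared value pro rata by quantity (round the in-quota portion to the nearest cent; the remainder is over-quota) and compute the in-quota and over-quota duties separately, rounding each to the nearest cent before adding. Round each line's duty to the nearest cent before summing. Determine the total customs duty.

£302,215.56

Line 1 (0103.91, Naray, 1,566 kg, £353,242.62):
Base rate for 0103.91 is 9.5% + £2.48/kg.
Additional duty on 0103.91 from Naray: +41.9%. Applied ad valorem rate: 9.5% + 41.9% = 51.4%.
Duty = £353,242.62 × 51.4% + 1,566 × £2.48 = £185,450.39.
Line 2 (7339.87, Serica, 1,752 kg, £141,263.76):
Base rate for 7339.87 is 6% + £2.07/kg.
Origin Serica qualifies under the Hesesta–Serica agreement and 7339.87 is covered: preferential rate 3.5% applies instead.
The additional-duty order on 7339.87 targets Naray, not Serica; it does not apply.
Duty = £141,263.76 × 3.5% = £4,944.23.
Line 3 (3645.31, Serica, 7,026 units, £848,740.80):
Code 3645.31 is under a tariff-rate quota (threshold 4,726 units). In-quota: 4,726 units at 4.5%; over-quota: 2,300 units at 31%.
Pro-rata value split: in-quota = £848,740.80 × 4,726/7,026 = £570,900.80; over-quota = £848,740.80 − £570,900.80 = £277,840.00.
In-quota duty = £570,900.80 × 4.5% = £25,690.54. Over-quota duty = £277,840.00 × 31% = £86,130.40.
Line duty = £25,690.54 + £86,130.40 = £111,820.94.
Total = £185,450.39 + £4,944.23 + £111,820.94 = £302,215.56.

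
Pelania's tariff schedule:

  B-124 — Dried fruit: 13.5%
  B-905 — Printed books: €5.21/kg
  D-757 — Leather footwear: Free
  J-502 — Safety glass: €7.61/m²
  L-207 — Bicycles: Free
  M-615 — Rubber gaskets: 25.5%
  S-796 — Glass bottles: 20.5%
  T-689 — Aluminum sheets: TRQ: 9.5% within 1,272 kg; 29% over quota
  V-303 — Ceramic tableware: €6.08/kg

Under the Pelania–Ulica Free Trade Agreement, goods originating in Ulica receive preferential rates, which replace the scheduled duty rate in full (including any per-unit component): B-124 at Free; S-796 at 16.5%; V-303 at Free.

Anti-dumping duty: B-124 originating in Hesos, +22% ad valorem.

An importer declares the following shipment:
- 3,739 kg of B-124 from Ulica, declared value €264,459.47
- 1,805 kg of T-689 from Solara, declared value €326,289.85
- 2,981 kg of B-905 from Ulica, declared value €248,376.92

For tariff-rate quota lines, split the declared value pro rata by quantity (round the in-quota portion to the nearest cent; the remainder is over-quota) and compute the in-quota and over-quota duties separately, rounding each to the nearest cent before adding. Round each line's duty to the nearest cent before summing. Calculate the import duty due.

€65,316.88

Line 1 (B-124, Ulica, 3,739 kg, €264,459.47):
Base rate for B-124 is 13.5%.
Origin Ulica qualifies under the Pelania–Ulica agreement and B-124 is covered: preferential rate Free applies instead.
The additional-duty order on B-124 targets Hesos, not Ulica; it does not apply.
Duty = €264,459.47 × 0% = €0.00.
Line 2 (T-689, Solara, 1,805 kg, €326,289.85):
Code T-689 is under a tariff-rate quota (threshold 1,272 kg). In-quota: 1,272 kg at 9.5%; over-quota: 533 kg at 29%.
Pro-rata value split: in-quota = €326,289.85 × 1,272/1,805 = €229,939.44; over-quota = €326,289.85 − €229,939.44 = €96,350.41.
In-quota duty = €229,939.44 × 9.5% = €21,844.25. Over-quota duty = €96,350.41 × 29% = €27,941.62.
Line duty = €21,844.25 + €27,941.62 = €49,785.87.
Line 3 (B-905, Ulica, 2,981 kg, €248,376.92):
Base rate for B-905 is €5.21/kg.
Origin Ulica is the FTA partner but B-905 is not on the preference list; base rate stands.
Duty = 2,981 × €5.21 = €15,531.01.
Total = €0.00 + €49,785.87 + €15,531.01 = €65,316.88.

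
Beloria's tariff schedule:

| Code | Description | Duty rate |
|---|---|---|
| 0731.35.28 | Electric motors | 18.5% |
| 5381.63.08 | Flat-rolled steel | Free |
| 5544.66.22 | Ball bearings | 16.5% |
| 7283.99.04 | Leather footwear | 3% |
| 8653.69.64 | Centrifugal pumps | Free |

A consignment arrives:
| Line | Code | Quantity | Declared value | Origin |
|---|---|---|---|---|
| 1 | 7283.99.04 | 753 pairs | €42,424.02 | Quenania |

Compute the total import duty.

€1,272.72

Line 1 (7283.99.04, Quenania, 753 pairs, €42,424.02):
Base rate for 7283.99.04 is 3%.
Duty = €42,424.02 × 3% = €1,272.72.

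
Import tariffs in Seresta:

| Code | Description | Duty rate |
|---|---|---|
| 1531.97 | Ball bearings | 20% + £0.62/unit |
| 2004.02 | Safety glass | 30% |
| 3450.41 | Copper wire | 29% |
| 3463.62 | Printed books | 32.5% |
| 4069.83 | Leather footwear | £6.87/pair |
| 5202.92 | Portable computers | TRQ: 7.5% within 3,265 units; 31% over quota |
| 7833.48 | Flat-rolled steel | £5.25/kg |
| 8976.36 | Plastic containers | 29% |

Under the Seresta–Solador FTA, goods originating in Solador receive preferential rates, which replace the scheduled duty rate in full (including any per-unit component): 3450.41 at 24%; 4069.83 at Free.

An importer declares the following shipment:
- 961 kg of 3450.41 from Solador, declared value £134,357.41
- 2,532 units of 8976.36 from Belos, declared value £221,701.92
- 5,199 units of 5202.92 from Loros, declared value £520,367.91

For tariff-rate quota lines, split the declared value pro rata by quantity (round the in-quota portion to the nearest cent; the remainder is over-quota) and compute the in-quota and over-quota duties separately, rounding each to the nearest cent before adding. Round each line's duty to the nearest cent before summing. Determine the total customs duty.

£181,056.84

Line 1 (3450.41, Solador, 961 kg, £134,357.41):
Base rate for 3450.41 is 29%.
Origin Solador qualifies under the Seresta–Solador agreement and 3450.41 is covered: preferential rate 24% applies instead.
Duty = £134,357.41 × 24% = £32,245.78.
Line 2 (8976.36, Belos, 2,532 units, £221,701.92):
Base rate for 8976.36 is 29%.
Duty = £221,701.92 × 29% = £64,293.56.
Line 3 (5202.92, Loros, 5,199 units, £520,367.91):
Code 5202.92 is under a tariff-rate quota (threshold 3,265 units). In-quota: 3,265 units at 7.5%; over-quota: 1,934 units at 31%.
Pro-rata value split: in-quota = £520,367.91 × 3,265/5,199 = £326,793.85; over-quota = £520,367.91 − £326,793.85 = £193,574.06.
In-quota duty = £326,793.85 × 7.5% = £24,509.54. Over-quota duty = £193,574.06 × 31% = £60,007.96.
Line duty = £24,509.54 + £60,007.96 = £84,517.50.
Total = £32,245.78 + £64,293.56 + £84,517.50 = £181,056.84.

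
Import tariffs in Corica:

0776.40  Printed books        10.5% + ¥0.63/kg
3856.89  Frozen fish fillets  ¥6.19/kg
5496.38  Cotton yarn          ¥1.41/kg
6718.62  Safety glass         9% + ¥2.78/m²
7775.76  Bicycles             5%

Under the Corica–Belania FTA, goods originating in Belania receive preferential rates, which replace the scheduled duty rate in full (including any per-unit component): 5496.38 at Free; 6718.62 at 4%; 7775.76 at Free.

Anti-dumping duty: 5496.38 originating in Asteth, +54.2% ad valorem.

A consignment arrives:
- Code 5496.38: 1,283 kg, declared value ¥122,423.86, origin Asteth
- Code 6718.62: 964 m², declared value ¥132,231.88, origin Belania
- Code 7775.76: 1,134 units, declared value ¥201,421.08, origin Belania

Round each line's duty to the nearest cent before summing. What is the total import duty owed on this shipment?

Line 1 (5496.38, Asteth, 1,283 kg, ¥122,423.86):
Base rate for 5496.38 is ¥1.41/kg.
5496.38 has an FTA preferential rate, but origin Asteth is not Belania; base rate stands.
Additional duty on 5496.38 from Asteth: +54.2% ad valorem. Applied ad valorem rate = 54.2%.
Duty = ¥122,423.86 × 54.2% + 1,283 × ¥1.41 = ¥68,162.76.
Line 2 (6718.62, Belania, 964 m², ¥132,231.88):
Base rate for 6718.62 is 9% + ¥2.78/m².
Origin Belania qualifies under the Corica–Belania agreement and 6718.62 is covered: preferential rate 4% applies instead.
Duty = ¥132,231.88 × 4% = ¥5,289.28.
Line 3 (7775.76, Belania, 1,134 units, ¥201,421.08):
Base rate for 7775.76 is 5%.
Origin Belania qualifies under the Corica–Belania agreement and 7775.76 is covered: preferential rate Free applies instead.
Duty = ¥201,421.08 × 0% = ¥0.00.
Total = ¥68,162.76 + ¥5,289.28 + ¥0.00 = ¥73,452.04.

¥73,452.04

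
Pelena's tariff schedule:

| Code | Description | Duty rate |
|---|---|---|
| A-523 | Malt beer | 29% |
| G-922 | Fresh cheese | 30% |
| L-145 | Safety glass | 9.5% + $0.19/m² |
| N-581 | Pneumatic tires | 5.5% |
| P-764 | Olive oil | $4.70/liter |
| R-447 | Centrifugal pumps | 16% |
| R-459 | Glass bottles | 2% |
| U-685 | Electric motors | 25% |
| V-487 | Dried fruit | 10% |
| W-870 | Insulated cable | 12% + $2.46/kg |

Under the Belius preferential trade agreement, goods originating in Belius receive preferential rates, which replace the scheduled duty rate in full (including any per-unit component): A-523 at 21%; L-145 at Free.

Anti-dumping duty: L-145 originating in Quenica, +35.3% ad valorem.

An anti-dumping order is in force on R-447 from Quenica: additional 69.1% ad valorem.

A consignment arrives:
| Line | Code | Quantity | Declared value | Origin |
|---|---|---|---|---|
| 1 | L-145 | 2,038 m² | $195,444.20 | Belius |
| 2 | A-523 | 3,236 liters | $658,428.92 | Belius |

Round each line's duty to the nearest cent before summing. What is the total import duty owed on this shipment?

Line 1 (L-145, Belius, 2,038 m², $195,444.20):
Base rate for L-145 is 9.5% + $0.19/m².
Origin Belius qualifies under the Pelena–Belius agreement and L-145 is covered: preferential rate Free applies instead.
The additional-duty order on L-145 targets Quenica, not Belius; it does not apply.
Duty = $195,444.20 × 0% = $0.00.
Line 2 (A-523, Belius, 3,236 liters, $658,428.92):
Base rate for A-523 is 29%.
Origin Belius qualifies under the Pelena–Belius agreement and A-523 is covered: preferential rate 21% applies instead.
Duty = $658,428.92 × 21% = $138,270.07.
Total = $0.00 + $138,270.07 = $138,270.07.

$138,270.07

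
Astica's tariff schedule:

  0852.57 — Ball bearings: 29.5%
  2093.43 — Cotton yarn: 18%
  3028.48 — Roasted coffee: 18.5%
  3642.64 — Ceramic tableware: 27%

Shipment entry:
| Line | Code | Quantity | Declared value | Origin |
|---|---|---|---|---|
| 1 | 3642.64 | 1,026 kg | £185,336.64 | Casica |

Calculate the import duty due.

Line 1 (3642.64, Casica, 1,026 kg, £185,336.64):
Base rate for 3642.64 is 27%.
Duty = £185,336.64 × 27% = £50,040.89.

£50,040.89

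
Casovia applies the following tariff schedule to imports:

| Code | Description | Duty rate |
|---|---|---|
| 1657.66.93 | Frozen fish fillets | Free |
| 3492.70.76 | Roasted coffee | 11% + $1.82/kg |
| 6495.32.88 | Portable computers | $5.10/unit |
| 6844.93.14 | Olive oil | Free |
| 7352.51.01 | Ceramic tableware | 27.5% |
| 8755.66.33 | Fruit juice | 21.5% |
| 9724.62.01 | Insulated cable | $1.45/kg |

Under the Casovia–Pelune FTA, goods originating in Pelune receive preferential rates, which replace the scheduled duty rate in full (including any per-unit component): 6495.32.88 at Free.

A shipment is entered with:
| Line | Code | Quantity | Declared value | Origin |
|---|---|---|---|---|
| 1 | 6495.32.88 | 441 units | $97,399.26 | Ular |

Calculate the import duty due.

$2,249.10

Line 1 (6495.32.88, Ular, 441 units, $97,399.26):
Base rate for 6495.32.88 is $5.10/unit.
6495.32.88 has an FTA preferential rate, but origin Ular is not Pelune; base rate stands.
Duty = 441 × $5.10 = $2,249.10.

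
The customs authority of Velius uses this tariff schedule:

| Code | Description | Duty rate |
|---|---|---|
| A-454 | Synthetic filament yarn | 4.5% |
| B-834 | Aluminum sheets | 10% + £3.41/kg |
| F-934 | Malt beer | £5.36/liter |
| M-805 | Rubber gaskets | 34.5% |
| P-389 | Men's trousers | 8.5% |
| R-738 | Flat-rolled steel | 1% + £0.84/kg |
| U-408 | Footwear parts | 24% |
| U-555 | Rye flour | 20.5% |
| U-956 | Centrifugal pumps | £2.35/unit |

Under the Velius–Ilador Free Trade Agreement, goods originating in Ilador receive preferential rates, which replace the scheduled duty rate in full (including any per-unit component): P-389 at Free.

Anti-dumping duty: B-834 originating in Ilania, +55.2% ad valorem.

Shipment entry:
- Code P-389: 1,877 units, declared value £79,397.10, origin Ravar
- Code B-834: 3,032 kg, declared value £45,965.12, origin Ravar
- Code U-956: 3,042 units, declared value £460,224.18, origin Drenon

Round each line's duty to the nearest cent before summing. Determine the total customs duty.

£28,833.08

Line 1 (P-389, Ravar, 1,877 units, £79,397.10):
Base rate for P-389 is 8.5%.
P-389 has an FTA preferential rate, but origin Ravar is not Ilador; base rate stands.
Duty = £79,397.10 × 8.5% = £6,748.75.
Line 2 (B-834, Ravar, 3,032 kg, £45,965.12):
Base rate for B-834 is 10% + £3.41/kg.
The additional-duty order on B-834 targets Ilania, not Ravar; it does not apply.
Duty = £45,965.12 × 10% + 3,032 × £3.41 = £14,935.63.
Line 3 (U-956, Drenon, 3,042 units, £460,224.18):
Base rate for U-956 is £2.35/unit.
Duty = 3,042 × £2.35 = £7,148.70.
Total = £6,748.75 + £14,935.63 + £7,148.70 = £28,833.08.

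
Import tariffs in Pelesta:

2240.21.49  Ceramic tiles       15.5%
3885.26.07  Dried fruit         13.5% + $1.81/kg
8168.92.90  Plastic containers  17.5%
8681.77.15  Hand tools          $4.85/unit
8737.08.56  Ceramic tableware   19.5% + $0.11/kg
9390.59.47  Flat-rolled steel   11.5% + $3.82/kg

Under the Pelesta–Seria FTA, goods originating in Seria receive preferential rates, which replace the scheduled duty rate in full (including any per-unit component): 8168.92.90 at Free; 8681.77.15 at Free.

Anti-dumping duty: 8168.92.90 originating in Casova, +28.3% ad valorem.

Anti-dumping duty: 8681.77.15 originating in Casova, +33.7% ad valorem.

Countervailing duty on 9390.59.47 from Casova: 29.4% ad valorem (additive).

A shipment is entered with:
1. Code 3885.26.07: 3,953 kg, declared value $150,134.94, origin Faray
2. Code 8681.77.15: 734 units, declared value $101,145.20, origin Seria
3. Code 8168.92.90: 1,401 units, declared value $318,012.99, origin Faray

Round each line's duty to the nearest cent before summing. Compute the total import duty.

$83,075.42

Line 1 (3885.26.07, Faray, 3,953 kg, $150,134.94):
Base rate for 3885.26.07 is 13.5% + $1.81/kg.
Duty = $150,134.94 × 13.5% + 3,953 × $1.81 = $27,423.15.
Line 2 (8681.77.15, Seria, 734 units, $101,145.20):
Base rate for 8681.77.15 is $4.85/unit.
Origin Seria qualifies under the Pelesta–Seria agreement and 8681.77.15 is covered: preferential rate Free applies instead.
The additional-duty order on 8681.77.15 targets Casova, not Seria; it does not apply.
Duty = $101,145.20 × 0% = $0.00.
Line 3 (8168.92.90, Faray, 1,401 units, $318,012.99):
Base rate for 8168.92.90 is 17.5%.
8168.92.90 has an FTA preferential rate, but origin Faray is not Seria; base rate stands.
The additional-duty order on 8168.92.90 targets Casova, not Faray; it does not apply.
Duty = $318,012.99 × 17.5% = $55,652.27.
Total = $27,423.15 + $0.00 + $55,652.27 = $83,075.42.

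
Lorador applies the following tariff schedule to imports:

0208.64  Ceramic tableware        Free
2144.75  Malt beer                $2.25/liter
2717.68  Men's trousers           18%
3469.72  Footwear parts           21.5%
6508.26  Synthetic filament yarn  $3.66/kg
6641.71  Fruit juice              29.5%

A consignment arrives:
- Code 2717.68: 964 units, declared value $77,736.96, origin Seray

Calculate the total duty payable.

Line 1 (2717.68, Seray, 964 units, $77,736.96):
Base rate for 2717.68 is 18%.
Duty = $77,736.96 × 18% = $13,992.65.

$13,992.65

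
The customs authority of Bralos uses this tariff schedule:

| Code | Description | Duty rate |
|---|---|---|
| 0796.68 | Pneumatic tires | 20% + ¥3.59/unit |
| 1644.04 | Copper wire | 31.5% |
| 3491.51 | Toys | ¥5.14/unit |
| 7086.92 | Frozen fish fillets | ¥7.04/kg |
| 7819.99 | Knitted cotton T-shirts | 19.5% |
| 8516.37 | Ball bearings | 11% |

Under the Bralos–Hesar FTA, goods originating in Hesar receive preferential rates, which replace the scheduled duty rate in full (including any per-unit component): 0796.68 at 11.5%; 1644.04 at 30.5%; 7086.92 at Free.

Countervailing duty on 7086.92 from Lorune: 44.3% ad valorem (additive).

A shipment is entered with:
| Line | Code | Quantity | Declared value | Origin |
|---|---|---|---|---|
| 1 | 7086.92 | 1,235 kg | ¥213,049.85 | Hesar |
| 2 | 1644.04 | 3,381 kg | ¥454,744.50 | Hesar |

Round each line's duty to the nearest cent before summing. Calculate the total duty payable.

Line 1 (7086.92, Hesar, 1,235 kg, ¥213,049.85):
Base rate for 7086.92 is ¥7.04/kg.
Origin Hesar qualifies under the Bralos–Hesar agreement and 7086.92 is covered: preferential rate Free applies instead.
The additional-duty order on 7086.92 targets Lorune, not Hesar; it does not apply.
Duty = ¥213,049.85 × 0% = ¥0.00.
Line 2 (1644.04, Hesar, 3,381 kg, ¥454,744.50):
Base rate for 1644.04 is 31.5%.
Origin Hesar qualifies under the Bralos–Hesar agreement and 1644.04 is covered: preferential rate 30.5% applies instead.
Duty = ¥454,744.50 × 30.5% = ¥138,697.07.
Total = ¥0.00 + ¥138,697.07 = ¥138,697.07.

¥138,697.07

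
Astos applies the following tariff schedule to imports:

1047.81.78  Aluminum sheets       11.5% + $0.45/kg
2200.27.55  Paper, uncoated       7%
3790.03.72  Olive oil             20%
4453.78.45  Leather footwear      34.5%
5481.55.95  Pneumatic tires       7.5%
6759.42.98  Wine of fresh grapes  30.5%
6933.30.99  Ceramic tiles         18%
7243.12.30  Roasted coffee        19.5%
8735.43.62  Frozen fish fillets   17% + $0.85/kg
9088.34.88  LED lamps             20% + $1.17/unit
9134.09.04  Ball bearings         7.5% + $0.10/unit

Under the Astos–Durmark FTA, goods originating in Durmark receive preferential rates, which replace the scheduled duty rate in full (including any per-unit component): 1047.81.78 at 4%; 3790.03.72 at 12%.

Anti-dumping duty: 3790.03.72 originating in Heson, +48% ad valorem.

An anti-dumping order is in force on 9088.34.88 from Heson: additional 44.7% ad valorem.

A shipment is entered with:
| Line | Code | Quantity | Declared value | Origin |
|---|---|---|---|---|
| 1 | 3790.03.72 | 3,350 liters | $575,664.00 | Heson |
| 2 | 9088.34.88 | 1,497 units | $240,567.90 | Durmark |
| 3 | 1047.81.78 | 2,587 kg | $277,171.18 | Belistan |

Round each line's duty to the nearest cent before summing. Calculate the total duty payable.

Line 1 (3790.03.72, Heson, 3,350 liters, $575,664.00):
Base rate for 3790.03.72 is 20%.
3790.03.72 has an FTA preferential rate, but origin Heson is not Durmark; base rate stands.
Additional duty on 3790.03.72 from Heson: +48%. Applied ad valorem rate: 20% + 48% = 68%.
Duty = $575,664.00 × 68% = $391,451.52.
Line 2 (9088.34.88, Durmark, 1,497 units, $240,567.90):
Base rate for 9088.34.88 is 20% + $1.17/unit.
Origin Durmark is the FTA partner but 9088.34.88 is not on the preference list; base rate stands.
The additional-duty order on 9088.34.88 targets Heson, not Durmark; it does not apply.
Duty = $240,567.90 × 20% + 1,497 × $1.17 = $49,865.07.
Line 3 (1047.81.78, Belistan, 2,587 kg, $277,171.18):
Base rate for 1047.81.78 is 11.5% + $0.45/kg.
1047.81.78 has an FTA preferential rate, but origin Belistan is not Durmark; base rate stands.
Duty = $277,171.18 × 11.5% + 2,587 × $0.45 = $33,038.84.
Total = $391,451.52 + $49,865.07 + $33,038.84 = $474,355.43.

$474,355.43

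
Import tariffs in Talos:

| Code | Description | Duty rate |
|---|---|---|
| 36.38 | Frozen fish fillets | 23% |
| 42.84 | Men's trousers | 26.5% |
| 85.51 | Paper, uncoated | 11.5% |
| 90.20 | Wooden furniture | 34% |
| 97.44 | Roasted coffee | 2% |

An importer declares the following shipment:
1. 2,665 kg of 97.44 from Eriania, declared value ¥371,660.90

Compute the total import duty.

Line 1 (97.44, Eriania, 2,665 kg, ¥371,660.90):
Base rate for 97.44 is 2%.
Duty = ¥371,660.90 × 2% = ¥7,433.22.

¥7,433.22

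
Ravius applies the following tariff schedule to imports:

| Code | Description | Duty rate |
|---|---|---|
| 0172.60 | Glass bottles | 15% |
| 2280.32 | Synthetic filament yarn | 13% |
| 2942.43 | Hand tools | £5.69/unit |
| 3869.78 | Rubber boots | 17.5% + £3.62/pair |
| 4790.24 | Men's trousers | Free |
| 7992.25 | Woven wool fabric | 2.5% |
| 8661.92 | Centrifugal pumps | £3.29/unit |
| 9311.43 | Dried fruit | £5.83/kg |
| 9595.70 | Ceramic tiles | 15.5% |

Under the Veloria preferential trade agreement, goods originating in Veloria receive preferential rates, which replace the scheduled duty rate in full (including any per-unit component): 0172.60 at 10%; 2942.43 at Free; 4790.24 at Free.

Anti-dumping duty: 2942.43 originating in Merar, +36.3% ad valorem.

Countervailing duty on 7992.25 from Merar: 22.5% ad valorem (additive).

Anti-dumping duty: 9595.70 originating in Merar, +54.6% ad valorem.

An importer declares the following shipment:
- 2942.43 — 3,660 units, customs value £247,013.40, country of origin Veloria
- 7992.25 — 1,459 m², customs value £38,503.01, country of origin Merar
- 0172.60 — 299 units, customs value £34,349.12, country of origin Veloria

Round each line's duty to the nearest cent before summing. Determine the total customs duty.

Line 1 (2942.43, Veloria, 3,660 units, £247,013.40):
Base rate for 2942.43 is £5.69/unit.
Origin Veloria qualifies under the Ravius–Veloria agreement and 2942.43 is covered: preferential rate Free applies instead.
The additional-duty order on 2942.43 targets Merar, not Veloria; it does not apply.
Duty = £247,013.40 × 0% = £0.00.
Line 2 (7992.25, Merar, 1,459 m², £38,503.01):
Base rate for 7992.25 is 2.5%.
Additional duty on 7992.25 from Merar: +22.5%. Applied ad valorem rate: 2.5% + 22.5% = 25%.
Duty = £38,503.01 × 25% = £9,625.75.
Line 3 (0172.60, Veloria, 299 units, £34,349.12):
Base rate for 0172.60 is 15%.
Origin Veloria qualifies under the Ravius–Veloria agreement and 0172.60 is covered: preferential rate 10% applies instead.
Duty = £34,349.12 × 10% = £3,434.91.
Total = £0.00 + £9,625.75 + £3,434.91 = £13,060.66.

£13,060.66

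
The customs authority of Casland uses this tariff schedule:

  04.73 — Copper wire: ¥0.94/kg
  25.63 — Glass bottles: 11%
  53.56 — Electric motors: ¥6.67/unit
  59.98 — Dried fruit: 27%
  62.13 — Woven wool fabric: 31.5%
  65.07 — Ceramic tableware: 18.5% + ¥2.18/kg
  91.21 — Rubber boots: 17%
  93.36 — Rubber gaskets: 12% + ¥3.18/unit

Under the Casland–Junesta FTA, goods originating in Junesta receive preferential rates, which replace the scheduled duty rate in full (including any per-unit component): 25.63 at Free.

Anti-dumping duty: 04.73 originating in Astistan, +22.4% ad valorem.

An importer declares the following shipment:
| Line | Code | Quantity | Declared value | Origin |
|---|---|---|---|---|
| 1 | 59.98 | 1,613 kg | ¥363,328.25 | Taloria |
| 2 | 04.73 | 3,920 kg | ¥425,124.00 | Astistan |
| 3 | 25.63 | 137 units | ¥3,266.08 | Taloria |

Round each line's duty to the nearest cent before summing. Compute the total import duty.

Line 1 (59.98, Taloria, 1,613 kg, ¥363,328.25):
Base rate for 59.98 is 27%.
Duty = ¥363,328.25 × 27% = ¥98,098.63.
Line 2 (04.73, Astistan, 3,920 kg, ¥425,124.00):
Base rate for 04.73 is ¥0.94/kg.
Additional duty on 04.73 from Astistan: +22.4% ad valorem. Applied ad valorem rate = 22.4%.
Duty = ¥425,124.00 × 22.4% + 3,920 × ¥0.94 = ¥98,912.58.
Line 3 (25.63, Taloria, 137 units, ¥3,266.08):
Base rate for 25.63 is 11%.
25.63 has an FTA preferential rate, but origin Taloria is not Junesta; base rate stands.
Duty = ¥3,266.08 × 11% = ¥359.27.
Total = ¥98,098.63 + ¥98,912.58 + ¥359.27 = ¥197,370.48.

¥197,370.48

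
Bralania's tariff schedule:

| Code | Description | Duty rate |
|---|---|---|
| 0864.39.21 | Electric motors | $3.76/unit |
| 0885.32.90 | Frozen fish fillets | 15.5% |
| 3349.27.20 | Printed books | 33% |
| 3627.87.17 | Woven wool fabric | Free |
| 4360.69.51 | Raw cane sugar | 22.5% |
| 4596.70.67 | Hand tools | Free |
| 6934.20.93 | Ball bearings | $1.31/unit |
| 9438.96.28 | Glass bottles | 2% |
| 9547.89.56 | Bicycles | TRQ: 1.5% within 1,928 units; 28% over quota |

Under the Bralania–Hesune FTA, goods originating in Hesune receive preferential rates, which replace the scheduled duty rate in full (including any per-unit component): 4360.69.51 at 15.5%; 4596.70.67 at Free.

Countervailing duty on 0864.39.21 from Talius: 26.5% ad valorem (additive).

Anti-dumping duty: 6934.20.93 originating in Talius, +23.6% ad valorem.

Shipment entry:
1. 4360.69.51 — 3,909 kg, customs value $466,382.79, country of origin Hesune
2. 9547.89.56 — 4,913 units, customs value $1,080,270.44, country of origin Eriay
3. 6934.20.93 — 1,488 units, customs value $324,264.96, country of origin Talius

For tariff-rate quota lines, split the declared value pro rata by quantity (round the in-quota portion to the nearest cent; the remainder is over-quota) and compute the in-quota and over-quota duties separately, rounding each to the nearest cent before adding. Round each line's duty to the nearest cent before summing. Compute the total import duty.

Line 1 (4360.69.51, Hesune, 3,909 kg, $466,382.79):
Base rate for 4360.69.51 is 22.5%.
Origin Hesune qualifies under the Bralania–Hesune agreement and 4360.69.51 is covered: preferential rate 15.5% applies instead.
Duty = $466,382.79 × 15.5% = $72,289.33.
Line 2 (9547.89.56, Eriay, 4,913 units, $1,080,270.44):
Code 9547.89.56 is under a tariff-rate quota (threshold 1,928 units). In-quota: 1,928 units at 1.5%; over-quota: 2,985 units at 28%.
Pro-rata value split: in-quota = $1,080,270.44 × 1,928/4,913 = $423,928.64; over-quota = $1,080,270.44 − $423,928.64 = $656,341.80.
In-quota duty = $423,928.64 × 1.5% = $6,358.93. Over-quota duty = $656,341.80 × 28% = $183,775.70.
Line duty = $6,358.93 + $183,775.70 = $190,134.63.
Line 3 (6934.20.93, Talius, 1,488 units, $324,264.96):
Base rate for 6934.20.93 is $1.31/unit.
Additional duty on 6934.20.93 from Talius: +23.6% ad valorem. Applied ad valorem rate = 23.6%.
Duty = $324,264.96 × 23.6% + 1,488 × $1.31 = $78,475.81.
Total = $72,289.33 + $190,134.63 + $78,475.81 = $340,899.77.

$340,899.77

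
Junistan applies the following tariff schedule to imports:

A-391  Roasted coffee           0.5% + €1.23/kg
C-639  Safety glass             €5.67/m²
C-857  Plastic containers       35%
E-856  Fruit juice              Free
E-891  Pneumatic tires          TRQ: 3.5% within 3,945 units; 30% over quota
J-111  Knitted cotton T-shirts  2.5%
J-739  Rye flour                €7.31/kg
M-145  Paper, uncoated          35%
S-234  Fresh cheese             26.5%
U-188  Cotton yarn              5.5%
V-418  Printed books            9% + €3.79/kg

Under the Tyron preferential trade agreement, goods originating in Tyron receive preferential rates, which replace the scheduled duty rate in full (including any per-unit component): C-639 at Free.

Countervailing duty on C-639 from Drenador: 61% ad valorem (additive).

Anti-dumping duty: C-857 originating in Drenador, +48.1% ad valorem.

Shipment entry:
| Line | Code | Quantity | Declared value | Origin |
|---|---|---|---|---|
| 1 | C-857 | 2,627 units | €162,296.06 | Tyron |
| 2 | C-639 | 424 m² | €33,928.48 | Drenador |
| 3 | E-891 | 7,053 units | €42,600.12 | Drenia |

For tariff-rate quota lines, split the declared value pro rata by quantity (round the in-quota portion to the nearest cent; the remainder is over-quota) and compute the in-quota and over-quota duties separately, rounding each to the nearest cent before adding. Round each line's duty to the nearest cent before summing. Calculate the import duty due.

€86,369.74

Line 1 (C-857, Tyron, 2,627 units, €162,296.06):
Base rate for C-857 is 35%.
Origin Tyron is the FTA partner but C-857 is not on the preference list; base rate stands.
The additional-duty order on C-857 targets Drenador, not Tyron; it does not apply.
Duty = €162,296.06 × 35% = €56,803.62.
Line 2 (C-639, Drenador, 424 m², €33,928.48):
Base rate for C-639 is €5.67/m².
C-639 has an FTA preferential rate, but origin Drenador is not Tyron; base rate stands.
Additional duty on C-639 from Drenador: +61% ad valorem. Applied ad valorem rate = 61%.
Duty = €33,928.48 × 61% + 424 × €5.67 = €23,100.45.
Line 3 (E-891, Drenia, 7,053 units, €42,600.12):
Code E-891 is under a tariff-rate quota (threshold 3,945 units). In-quota: 3,945 units at 3.5%; over-quota: 3,108 units at 30%.
Pro-rata value split: in-quota = €42,600.12 × 3,945/7,053 = €23,827.80; over-quota = €42,600.12 − €23,827.80 = €18,772.32.
In-quota duty = €23,827.80 × 3.5% = €833.97. Over-quota duty = €18,772.32 × 30% = €5,631.70.
Line duty = €833.97 + €5,631.70 = €6,465.67.
Total = €56,803.62 + €23,100.45 + €6,465.67 = €86,369.74.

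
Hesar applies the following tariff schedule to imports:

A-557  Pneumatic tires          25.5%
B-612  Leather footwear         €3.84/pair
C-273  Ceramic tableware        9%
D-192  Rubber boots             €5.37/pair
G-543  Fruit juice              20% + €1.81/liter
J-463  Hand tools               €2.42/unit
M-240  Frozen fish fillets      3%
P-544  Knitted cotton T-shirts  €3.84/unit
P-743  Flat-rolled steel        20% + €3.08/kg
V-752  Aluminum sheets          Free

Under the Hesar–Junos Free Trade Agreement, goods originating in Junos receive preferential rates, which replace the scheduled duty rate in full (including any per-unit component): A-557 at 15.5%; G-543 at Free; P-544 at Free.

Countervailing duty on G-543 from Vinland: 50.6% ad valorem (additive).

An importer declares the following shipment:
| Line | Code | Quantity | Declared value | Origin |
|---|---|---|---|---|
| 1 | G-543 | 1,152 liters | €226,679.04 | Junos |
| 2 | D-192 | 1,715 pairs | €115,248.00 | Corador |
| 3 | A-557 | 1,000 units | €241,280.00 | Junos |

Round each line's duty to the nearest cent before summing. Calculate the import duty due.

€46,607.95

Line 1 (G-543, Junos, 1,152 liters, €226,679.04):
Base rate for G-543 is 20% + €1.81/liter.
Origin Junos qualifies under the Hesar–Junos agreement and G-543 is covered: preferential rate Free applies instead.
The additional-duty order on G-543 targets Vinland, not Junos; it does not apply.
Duty = €226,679.04 × 0% = €0.00.
Line 2 (D-192, Corador, 1,715 pairs, €115,248.00):
Base rate for D-192 is €5.37/pair.
Duty = 1,715 × €5.37 = €9,209.55.
Line 3 (A-557, Junos, 1,000 units, €241,280.00):
Base rate for A-557 is 25.5%.
Origin Junos qualifies under the Hesar–Junos agreement and A-557 is covered: preferential rate 15.5% applies instead.
Duty = €241,280.00 × 15.5% = €37,398.40.
Total = €0.00 + €9,209.55 + €37,398.40 = €46,607.95.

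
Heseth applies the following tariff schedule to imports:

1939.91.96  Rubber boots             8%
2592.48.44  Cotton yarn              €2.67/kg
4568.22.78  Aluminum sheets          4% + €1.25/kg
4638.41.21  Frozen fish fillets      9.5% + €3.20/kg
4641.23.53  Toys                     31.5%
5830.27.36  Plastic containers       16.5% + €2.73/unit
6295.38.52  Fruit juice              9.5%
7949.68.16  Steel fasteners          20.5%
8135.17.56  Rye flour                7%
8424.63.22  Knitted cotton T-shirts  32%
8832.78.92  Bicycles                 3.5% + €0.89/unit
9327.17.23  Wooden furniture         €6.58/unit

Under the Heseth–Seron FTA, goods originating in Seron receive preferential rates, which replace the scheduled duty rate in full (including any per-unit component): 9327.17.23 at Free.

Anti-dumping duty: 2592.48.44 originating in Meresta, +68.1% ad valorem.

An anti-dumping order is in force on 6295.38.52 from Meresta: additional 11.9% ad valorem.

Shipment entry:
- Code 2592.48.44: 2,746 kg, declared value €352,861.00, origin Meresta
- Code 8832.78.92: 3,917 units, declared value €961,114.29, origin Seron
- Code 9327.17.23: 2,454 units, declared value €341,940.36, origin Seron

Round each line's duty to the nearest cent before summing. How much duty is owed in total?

Line 1 (2592.48.44, Meresta, 2,746 kg, €352,861.00):
Base rate for 2592.48.44 is €2.67/kg.
Additional duty on 2592.48.44 from Meresta: +68.1% ad valorem. Applied ad valorem rate = 68.1%.
Duty = €352,861.00 × 68.1% + 2,746 × €2.67 = €247,630.16.
Line 2 (8832.78.92, Seron, 3,917 units, €961,114.29):
Base rate for 8832.78.92 is 3.5% + €0.89/unit.
Origin Seron is the FTA partner but 8832.78.92 is not on the preference list; base rate stands.
Duty = €961,114.29 × 3.5% + 3,917 × €0.89 = €37,125.13.
Line 3 (9327.17.23, Seron, 2,454 units, €341,940.36):
Base rate for 9327.17.23 is €6.58/unit.
Origin Seron qualifies under the Heseth–Seron agreement and 9327.17.23 is covered: preferential rate Free applies instead.
Duty = €341,940.36 × 0% = €0.00.
Total = €247,630.16 + €37,125.13 + €0.00 = €284,755.29.

€284,755.29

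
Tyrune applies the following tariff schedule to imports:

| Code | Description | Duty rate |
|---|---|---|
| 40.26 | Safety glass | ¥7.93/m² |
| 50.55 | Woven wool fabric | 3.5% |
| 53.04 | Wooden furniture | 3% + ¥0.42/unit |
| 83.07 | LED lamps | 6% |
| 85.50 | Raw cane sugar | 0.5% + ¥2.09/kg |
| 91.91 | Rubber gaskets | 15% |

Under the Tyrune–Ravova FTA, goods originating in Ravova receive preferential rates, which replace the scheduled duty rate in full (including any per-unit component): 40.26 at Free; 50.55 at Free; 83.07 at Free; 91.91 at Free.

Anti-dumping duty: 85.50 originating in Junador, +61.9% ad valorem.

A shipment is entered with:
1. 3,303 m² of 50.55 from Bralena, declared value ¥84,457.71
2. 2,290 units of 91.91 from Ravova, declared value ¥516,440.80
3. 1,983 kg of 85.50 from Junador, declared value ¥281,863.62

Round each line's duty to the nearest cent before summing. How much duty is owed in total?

¥182,983.39

Line 1 (50.55, Bralena, 3,303 m², ¥84,457.71):
Base rate for 50.55 is 3.5%.
50.55 has an FTA preferential rate, but origin Bralena is not Ravova; base rate stands.
Duty = ¥84,457.71 × 3.5% = ¥2,956.02.
Line 2 (91.91, Ravova, 2,290 units, ¥516,440.80):
Base rate for 91.91 is 15%.
Origin Ravova qualifies under the Tyrune–Ravova agreement and 91.91 is covered: preferential rate Free applies instead.
Duty = ¥516,440.80 × 0% = ¥0.00.
Line 3 (85.50, Junador, 1,983 kg, ¥281,863.62):
Base rate for 85.50 is 0.5% + ¥2.09/kg.
Additional duty on 85.50 from Junador: +61.9%. Applied ad valorem rate: 0.5% + 61.9% = 62.4%.
Duty = ¥281,863.62 × 62.4% + 1,983 × ¥2.09 = ¥180,027.37.
Total = ¥2,956.02 + ¥0.00 + ¥180,027.37 = ¥182,983.39.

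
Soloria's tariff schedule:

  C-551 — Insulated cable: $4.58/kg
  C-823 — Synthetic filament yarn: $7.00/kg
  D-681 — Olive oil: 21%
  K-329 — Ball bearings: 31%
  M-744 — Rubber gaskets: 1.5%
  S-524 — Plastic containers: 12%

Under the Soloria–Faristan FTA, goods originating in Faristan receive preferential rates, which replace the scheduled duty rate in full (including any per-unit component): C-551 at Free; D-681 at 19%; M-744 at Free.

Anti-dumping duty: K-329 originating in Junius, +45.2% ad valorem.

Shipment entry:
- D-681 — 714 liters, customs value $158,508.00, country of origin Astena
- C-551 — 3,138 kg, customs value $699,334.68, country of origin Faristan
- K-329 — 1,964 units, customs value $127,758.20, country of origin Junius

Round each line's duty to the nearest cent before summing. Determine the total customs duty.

$130,638.43

Line 1 (D-681, Astena, 714 liters, $158,508.00):
Base rate for D-681 is 21%.
D-681 has an FTA preferential rate, but origin Astena is not Faristan; base rate stands.
Duty = $158,508.00 × 21% = $33,286.68.
Line 2 (C-551, Faristan, 3,138 kg, $699,334.68):
Base rate for C-551 is $4.58/kg.
Origin Faristan qualifies under the Soloria–Faristan agreement and C-551 is covered: preferential rate Free applies instead.
Duty = $699,334.68 × 0% = $0.00.
Line 3 (K-329, Junius, 1,964 units, $127,758.20):
Base rate for K-329 is 31%.
Additional duty on K-329 from Junius: +45.2%. Applied ad valorem rate: 31% + 45.2% = 76.2%.
Duty = $127,758.20 × 76.2% = $97,351.75.
Total = $33,286.68 + $0.00 + $97,351.75 = $130,638.43.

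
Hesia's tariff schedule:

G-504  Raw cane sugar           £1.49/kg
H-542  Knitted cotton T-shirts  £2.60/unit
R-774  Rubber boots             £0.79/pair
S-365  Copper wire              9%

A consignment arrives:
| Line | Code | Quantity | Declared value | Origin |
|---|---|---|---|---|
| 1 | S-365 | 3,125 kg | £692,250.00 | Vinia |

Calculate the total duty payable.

£62,302.50

Line 1 (S-365, Vinia, 3,125 kg, £692,250.00):
Base rate for S-365 is 9%.
Duty = £692,250.00 × 9% = £62,302.50.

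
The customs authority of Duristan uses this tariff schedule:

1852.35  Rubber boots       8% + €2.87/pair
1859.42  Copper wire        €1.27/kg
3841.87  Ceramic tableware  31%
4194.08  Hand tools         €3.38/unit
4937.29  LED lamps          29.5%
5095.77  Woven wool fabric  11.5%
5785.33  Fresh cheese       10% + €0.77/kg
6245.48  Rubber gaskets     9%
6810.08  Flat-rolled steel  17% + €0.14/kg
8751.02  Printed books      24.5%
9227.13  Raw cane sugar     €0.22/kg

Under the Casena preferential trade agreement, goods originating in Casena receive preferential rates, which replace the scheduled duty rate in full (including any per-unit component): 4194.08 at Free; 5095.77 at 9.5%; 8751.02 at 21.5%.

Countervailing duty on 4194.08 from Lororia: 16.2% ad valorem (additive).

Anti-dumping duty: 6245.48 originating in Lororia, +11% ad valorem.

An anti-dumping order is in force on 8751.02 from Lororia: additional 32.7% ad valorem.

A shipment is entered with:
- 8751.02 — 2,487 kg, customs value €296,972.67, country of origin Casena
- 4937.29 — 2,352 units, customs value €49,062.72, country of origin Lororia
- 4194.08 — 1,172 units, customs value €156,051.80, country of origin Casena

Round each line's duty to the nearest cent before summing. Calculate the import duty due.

Line 1 (8751.02, Casena, 2,487 kg, €296,972.67):
Base rate for 8751.02 is 24.5%.
Origin Casena qualifies under the Duristan–Casena agreement and 8751.02 is covered: preferential rate 21.5% applies instead.
The additional-duty order on 8751.02 targets Lororia, not Casena; it does not apply.
Duty = €296,972.67 × 21.5% = €63,849.12.
Line 2 (4937.29, Lororia, 2,352 units, €49,062.72):
Base rate for 4937.29 is 29.5%.
Duty = €49,062.72 × 29.5% = €14,473.50.
Line 3 (4194.08, Casena, 1,172 units, €156,051.80):
Base rate for 4194.08 is €3.38/unit.
Origin Casena qualifies under the Duristan–Casena agreement and 4194.08 is covered: preferential rate Free applies instead.
The additional-duty order on 4194.08 targets Lororia, not Casena; it does not apply.
Duty = €156,051.80 × 0% = €0.00.
Total = €63,849.12 + €14,473.50 + €0.00 = €78,322.62.

€78,322.62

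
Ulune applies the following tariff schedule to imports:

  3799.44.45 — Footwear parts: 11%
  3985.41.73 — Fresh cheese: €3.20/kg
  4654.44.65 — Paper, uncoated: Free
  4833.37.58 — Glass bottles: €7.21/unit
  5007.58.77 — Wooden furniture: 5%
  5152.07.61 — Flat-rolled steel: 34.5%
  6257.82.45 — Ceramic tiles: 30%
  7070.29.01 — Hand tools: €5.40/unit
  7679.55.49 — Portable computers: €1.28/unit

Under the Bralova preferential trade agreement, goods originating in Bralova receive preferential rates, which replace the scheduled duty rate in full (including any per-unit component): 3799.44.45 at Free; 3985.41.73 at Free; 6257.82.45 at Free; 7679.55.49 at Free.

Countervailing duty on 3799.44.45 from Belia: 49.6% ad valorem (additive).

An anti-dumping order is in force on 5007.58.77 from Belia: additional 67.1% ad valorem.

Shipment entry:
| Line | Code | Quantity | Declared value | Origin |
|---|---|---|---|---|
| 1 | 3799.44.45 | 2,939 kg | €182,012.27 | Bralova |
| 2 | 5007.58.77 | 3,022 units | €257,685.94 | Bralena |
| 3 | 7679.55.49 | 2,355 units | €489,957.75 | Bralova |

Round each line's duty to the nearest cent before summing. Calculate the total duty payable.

€12,884.30

Line 1 (3799.44.45, Bralova, 2,939 kg, €182,012.27):
Base rate for 3799.44.45 is 11%.
Origin Bralova qualifies under the Ulune–Bralova agreement and 3799.44.45 is covered: preferential rate Free applies instead.
The additional-duty order on 3799.44.45 targets Belia, not Bralova; it does not apply.
Duty = €182,012.27 × 0% = €0.00.
Line 2 (5007.58.77, Bralena, 3,022 units, €257,685.94):
Base rate for 5007.58.77 is 5%.
The additional-duty order on 5007.58.77 targets Belia, not Bralena; it does not apply.
Duty = €257,685.94 × 5% = €12,884.30.
Line 3 (7679.55.49, Bralova, 2,355 units, €489,957.75):
Base rate for 7679.55.49 is €1.28/unit.
Origin Bralova qualifies under the Ulune–Bralova agreement and 7679.55.49 is covered: preferential rate Free applies instead.
Duty = €489,957.75 × 0% = €0.00.
Total = €0.00 + €12,884.30 + €0.00 = €12,884.30.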